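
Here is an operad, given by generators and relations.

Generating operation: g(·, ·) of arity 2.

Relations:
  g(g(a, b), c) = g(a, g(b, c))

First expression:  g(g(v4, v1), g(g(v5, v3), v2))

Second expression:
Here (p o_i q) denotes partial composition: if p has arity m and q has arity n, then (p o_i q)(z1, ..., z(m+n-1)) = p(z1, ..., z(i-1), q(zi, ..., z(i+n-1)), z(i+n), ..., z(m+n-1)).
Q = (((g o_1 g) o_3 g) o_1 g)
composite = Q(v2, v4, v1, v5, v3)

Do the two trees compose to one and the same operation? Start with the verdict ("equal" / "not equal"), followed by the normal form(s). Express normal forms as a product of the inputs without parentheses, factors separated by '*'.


not equal: they reduce to v4 * v1 * v5 * v3 * v2 and v2 * v4 * v1 * v5 * v3

Reducing the first expression gives v4 * v1 * v5 * v3 * v2
Reducing the second expression gives v2 * v4 * v1 * v5 * v3
They disagree, so not equal.


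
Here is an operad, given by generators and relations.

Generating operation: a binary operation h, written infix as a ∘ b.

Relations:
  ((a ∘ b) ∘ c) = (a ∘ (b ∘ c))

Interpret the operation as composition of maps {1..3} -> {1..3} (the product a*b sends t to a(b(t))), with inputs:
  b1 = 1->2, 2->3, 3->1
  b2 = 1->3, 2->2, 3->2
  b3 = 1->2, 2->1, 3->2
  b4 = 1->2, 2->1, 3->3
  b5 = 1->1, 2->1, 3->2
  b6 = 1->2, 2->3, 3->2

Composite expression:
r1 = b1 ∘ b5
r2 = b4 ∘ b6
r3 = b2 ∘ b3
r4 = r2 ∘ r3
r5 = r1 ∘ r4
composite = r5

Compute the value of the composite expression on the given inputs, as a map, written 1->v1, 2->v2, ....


1->3, 2->2, 3->3


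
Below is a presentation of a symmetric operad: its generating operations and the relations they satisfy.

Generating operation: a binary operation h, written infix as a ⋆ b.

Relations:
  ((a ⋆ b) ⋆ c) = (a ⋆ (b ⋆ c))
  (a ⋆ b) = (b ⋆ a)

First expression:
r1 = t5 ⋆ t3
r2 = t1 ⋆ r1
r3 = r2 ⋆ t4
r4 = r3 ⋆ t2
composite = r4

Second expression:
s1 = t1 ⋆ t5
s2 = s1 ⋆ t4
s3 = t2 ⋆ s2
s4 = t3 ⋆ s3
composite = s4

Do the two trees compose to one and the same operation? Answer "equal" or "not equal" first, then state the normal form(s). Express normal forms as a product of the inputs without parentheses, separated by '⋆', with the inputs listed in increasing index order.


equal; both compose to t1 ⋆ t2 ⋆ t3 ⋆ t4 ⋆ t5

The first expression, normalized: t1 ⋆ t2 ⋆ t3 ⋆ t4 ⋆ t5
The second expression, normalized: t1 ⋆ t2 ⋆ t3 ⋆ t4 ⋆ t5
Both agree, so they are equal.


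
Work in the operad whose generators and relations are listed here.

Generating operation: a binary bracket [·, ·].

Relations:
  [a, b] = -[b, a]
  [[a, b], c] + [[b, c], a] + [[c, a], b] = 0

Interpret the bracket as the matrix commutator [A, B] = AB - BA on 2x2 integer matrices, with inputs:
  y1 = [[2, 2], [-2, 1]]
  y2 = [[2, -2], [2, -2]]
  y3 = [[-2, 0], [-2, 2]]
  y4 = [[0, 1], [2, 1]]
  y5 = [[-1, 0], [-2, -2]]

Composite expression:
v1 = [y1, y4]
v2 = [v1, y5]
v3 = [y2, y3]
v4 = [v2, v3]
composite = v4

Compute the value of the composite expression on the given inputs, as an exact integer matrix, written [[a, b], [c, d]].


[[192, 120], [192, -192]]

[y1, y4] = [[6, 3], [0, -6]]
[[y1, y4], y5] = [[-6, -3], [24, 6]]
[y2, y3] = [[4, -8], [0, -4]]
[[[y1, y4], y5], [y2, y3]] = [[192, 120], [192, -192]]


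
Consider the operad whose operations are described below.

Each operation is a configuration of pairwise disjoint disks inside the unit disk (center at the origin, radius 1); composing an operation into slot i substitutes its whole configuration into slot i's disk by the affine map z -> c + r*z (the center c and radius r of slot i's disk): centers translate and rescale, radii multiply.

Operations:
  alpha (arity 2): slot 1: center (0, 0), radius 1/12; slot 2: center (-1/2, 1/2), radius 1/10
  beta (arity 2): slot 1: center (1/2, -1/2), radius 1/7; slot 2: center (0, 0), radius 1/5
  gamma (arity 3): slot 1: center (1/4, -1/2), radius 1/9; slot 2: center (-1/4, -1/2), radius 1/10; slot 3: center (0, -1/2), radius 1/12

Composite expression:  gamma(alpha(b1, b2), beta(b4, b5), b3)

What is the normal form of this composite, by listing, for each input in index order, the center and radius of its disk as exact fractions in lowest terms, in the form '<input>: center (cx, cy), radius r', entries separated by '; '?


b1: center (1/4, -1/2), radius 1/108; b2: center (7/36, -4/9), radius 1/90; b3: center (0, -1/2), radius 1/12; b4: center (-1/5, -11/20), radius 1/70; b5: center (-1/4, -1/2), radius 1/50

Follow each b-input down from gamma: c' goes to c + r*c', radius to r*r'.
b1 passes through 2 substitutions, ending at center (1/4, -1/2), radius 1/108
b2 passes through 2 substitutions, ending at center (7/36, -4/9), radius 1/90
b4 passes through 2 substitutions, ending at center (-1/5, -11/20), radius 1/70
b5 passes through 2 substitutions, ending at center (-1/4, -1/2), radius 1/50
b3 passes through 1 substitution, ending at center (0, -1/2), radius 1/12


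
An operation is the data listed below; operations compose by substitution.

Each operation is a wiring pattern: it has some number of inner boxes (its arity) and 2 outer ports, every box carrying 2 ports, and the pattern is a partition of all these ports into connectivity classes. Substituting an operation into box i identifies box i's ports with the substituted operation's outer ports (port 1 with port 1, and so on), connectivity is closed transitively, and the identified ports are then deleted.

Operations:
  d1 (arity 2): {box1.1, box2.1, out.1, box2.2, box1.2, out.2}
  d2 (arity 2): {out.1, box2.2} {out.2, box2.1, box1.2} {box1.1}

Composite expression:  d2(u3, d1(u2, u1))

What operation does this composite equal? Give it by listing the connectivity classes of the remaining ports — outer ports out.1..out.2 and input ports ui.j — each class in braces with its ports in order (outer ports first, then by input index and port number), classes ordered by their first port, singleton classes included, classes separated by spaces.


{out.1, out.2, u1.1, u1.2, u2.1, u2.2, u3.2} {u3.1}

Reachability decides: close wires over d2-identified ports.
composing d1 on (u2, u1), with out.j its own outer ports: {out.1, out.2, u1.1, u1.2, u2.1, u2.2}
composing d2 on (u3, u2, u1), with out.j its own outer ports: {out.1, out.2, u1.1, u1.2, u2.1, u2.2, u3.2} {u3.1}


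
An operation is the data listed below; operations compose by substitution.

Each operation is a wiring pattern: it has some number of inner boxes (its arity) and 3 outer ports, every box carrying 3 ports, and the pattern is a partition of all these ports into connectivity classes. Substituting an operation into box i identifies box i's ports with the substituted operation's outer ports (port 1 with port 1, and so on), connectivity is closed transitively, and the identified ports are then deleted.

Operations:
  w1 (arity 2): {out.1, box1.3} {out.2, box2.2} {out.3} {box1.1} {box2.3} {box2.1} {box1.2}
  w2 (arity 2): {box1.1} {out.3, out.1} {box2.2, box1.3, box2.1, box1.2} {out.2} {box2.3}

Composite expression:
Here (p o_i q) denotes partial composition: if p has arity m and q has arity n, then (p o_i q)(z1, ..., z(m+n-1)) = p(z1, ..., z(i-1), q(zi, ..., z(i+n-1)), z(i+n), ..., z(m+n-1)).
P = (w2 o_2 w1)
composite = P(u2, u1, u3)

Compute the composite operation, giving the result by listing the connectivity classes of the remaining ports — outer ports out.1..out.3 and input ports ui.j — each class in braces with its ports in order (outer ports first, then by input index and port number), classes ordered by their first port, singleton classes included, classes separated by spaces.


{out.1, out.3} {out.2} {u1.1} {u1.2} {u1.3, u2.2, u2.3, u3.2} {u2.1} {u3.1} {u3.3}

After gluing at w2, chains via deleted ports link the u-ports.
after w1, the pattern on (u1, u3) reads {out.1, u1.3} {out.2, u3.2} {out.3} {u1.1} {u1.2} {u3.1} {u3.3} (out.j = its outer ports)
after w2, the pattern on (u2, u1, u3) reads {out.1, out.3} {out.2} {u1.1} {u1.2} {u1.3, u2.2, u2.3, u3.2} {u2.1} {u3.1} {u3.3} (out.j = its outer ports)


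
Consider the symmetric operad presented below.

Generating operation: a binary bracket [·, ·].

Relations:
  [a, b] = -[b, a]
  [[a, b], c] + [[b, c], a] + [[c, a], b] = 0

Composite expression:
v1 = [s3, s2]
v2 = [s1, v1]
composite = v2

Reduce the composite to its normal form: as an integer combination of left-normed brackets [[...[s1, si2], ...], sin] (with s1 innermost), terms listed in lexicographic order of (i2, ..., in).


-[[s1, s2], s3] + [[s1, s3], s2]

Left-normed coefficients sit on the s1-initial expansion words.
Composite bracket: [s1, [s3, s2]]
Applying ab - ba throughout gives 4 signed words (2^2 = 4).
Keep just the words that open with s1:
  word s1s2s3 has sign -1, contributing -[[s1, s2], s3]
  word s1s3s2 has sign +1, contributing +[[s1, s3], s2]


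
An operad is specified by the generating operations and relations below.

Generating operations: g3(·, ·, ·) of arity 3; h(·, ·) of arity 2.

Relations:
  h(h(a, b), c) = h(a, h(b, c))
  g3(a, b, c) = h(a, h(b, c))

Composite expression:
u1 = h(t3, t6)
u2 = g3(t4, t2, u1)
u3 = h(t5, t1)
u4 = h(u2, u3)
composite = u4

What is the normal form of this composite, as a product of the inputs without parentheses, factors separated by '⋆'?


t4 ⋆ t2 ⋆ t3 ⋆ t6 ⋆ t5 ⋆ t1

All parenthesizations of h agree; list the t-inputs left to right.
h(t3, t6) collapses to t3 ⋆ t6
g3(t4, t2, h(t3, t6)) collapses to t4 ⋆ t2 ⋆ t3 ⋆ t6
h(t5, t1) collapses to t5 ⋆ t1
h(g3(t4, t2, h(t3, t6)), h(t5, t1)) collapses to t4 ⋆ t2 ⋆ t3 ⋆ t6 ⋆ t5 ⋆ t1


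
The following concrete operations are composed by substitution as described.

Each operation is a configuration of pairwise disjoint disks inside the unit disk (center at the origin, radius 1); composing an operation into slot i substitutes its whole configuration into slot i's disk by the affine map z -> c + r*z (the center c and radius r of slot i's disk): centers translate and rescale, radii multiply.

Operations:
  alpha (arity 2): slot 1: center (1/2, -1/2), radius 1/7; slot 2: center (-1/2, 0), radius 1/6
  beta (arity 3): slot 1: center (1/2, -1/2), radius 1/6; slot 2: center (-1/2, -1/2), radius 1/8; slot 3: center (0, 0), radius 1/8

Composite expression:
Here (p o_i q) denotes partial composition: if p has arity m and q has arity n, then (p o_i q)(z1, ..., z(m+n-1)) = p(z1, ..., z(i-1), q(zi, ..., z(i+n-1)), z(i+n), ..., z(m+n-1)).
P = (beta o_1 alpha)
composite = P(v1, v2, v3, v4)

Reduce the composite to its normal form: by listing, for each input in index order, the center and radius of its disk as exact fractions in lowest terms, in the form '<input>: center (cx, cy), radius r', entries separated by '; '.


v1: center (7/12, -7/12), radius 1/42; v2: center (5/12, -1/2), radius 1/36; v3: center (-1/2, -1/2), radius 1/8; v4: center (0, 0), radius 1/8

Affine substitution under beta: radii multiply and v-centers shift.
v1: after 2 affine steps, its disk has center (7/12, -7/12), radius 1/42
v2: after 2 affine steps, its disk has center (5/12, -1/2), radius 1/36
v3: after 1 affine step, its disk has center (-1/2, -1/2), radius 1/8
v4: after 1 affine step, its disk has center (0, 0), radius 1/8


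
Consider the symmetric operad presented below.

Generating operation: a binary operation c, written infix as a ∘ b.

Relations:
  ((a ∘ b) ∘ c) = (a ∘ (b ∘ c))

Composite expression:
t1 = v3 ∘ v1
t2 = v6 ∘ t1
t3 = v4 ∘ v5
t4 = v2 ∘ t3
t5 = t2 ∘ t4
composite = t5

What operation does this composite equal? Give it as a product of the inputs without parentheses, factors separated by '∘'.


v6 ∘ v3 ∘ v1 ∘ v2 ∘ v4 ∘ v5


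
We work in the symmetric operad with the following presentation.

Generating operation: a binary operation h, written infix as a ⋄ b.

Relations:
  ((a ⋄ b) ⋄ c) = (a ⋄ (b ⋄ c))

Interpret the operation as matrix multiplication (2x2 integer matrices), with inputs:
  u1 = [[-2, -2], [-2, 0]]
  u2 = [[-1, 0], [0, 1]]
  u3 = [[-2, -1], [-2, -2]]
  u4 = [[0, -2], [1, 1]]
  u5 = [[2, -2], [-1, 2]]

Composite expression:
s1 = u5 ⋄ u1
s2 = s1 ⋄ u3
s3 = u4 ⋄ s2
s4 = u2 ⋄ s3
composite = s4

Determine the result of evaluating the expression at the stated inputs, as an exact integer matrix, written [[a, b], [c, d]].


[[0, -4], [8, 6]]

(u5 ⋄ u1) = [[0, -4], [-2, 2]]
((u5 ⋄ u1) ⋄ u3) = [[8, 8], [0, -2]]
(u4 ⋄ ((u5 ⋄ u1) ⋄ u3)) = [[0, 4], [8, 6]]
(u2 ⋄ (u4 ⋄ ((u5 ⋄ u1) ⋄ u3))) = [[0, -4], [8, 6]]


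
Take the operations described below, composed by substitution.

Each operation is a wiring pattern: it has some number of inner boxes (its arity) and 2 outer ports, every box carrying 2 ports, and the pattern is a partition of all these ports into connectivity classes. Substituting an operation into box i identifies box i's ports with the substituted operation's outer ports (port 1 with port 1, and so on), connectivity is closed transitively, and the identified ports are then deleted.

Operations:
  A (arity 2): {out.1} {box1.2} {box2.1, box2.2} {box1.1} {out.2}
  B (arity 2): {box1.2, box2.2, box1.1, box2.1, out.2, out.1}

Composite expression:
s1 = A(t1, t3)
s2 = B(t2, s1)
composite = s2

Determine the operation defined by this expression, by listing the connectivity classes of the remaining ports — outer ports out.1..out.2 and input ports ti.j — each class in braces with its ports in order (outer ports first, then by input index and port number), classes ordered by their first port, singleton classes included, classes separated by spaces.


{out.1, out.2, t2.1, t2.2} {t1.1} {t1.2} {t3.1, t3.2}

Substituting into B glues patterns; closure does the rest.
stage A: inputs (t1, t3), connectivity {out.1} {out.2} {t1.1} {t1.2} {t3.1, t3.2}, out.j its boundary
stage B: inputs (t2, t1, t3), connectivity {out.1, out.2, t2.1, t2.2} {t1.1} {t1.2} {t3.1, t3.2}, out.j its boundary


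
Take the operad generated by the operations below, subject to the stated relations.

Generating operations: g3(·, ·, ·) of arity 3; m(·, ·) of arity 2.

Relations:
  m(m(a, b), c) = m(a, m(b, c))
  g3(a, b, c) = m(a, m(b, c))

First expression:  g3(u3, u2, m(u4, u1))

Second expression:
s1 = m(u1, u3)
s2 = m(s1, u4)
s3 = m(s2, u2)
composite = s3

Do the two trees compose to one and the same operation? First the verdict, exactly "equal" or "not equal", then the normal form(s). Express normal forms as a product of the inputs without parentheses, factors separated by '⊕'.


not equal; first: u3 ⊕ u2 ⊕ u4 ⊕ u1; second: u1 ⊕ u3 ⊕ u4 ⊕ u2


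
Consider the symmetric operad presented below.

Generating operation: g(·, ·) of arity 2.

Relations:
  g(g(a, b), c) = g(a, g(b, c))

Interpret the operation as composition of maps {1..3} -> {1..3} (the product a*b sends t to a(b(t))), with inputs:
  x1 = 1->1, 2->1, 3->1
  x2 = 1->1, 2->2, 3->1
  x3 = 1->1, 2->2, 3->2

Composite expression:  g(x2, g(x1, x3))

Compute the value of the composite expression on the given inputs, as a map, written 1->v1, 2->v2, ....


1->1, 2->1, 3->1

g(x1, x3) = 1->1, 2->1, 3->1
g(x2, g(x1, x3)) = 1->1, 2->1, 3->1


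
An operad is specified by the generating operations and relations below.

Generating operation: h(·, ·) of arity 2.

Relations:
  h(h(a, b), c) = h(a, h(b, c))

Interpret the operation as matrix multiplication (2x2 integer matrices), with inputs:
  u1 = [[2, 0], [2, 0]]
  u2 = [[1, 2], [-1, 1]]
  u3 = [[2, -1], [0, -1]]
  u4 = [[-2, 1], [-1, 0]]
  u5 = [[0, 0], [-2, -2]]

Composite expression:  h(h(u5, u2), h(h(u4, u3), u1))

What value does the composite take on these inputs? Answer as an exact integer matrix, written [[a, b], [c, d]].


h(u5, u2) = [[0, 0], [0, -6]]
h(u4, u3) = [[-4, 1], [-2, 1]]
h(h(u4, u3), u1) = [[-6, 0], [-2, 0]]
h(h(u5, u2), h(h(u4, u3), u1)) = [[0, 0], [12, 0]]

[[0, 0], [12, 0]]


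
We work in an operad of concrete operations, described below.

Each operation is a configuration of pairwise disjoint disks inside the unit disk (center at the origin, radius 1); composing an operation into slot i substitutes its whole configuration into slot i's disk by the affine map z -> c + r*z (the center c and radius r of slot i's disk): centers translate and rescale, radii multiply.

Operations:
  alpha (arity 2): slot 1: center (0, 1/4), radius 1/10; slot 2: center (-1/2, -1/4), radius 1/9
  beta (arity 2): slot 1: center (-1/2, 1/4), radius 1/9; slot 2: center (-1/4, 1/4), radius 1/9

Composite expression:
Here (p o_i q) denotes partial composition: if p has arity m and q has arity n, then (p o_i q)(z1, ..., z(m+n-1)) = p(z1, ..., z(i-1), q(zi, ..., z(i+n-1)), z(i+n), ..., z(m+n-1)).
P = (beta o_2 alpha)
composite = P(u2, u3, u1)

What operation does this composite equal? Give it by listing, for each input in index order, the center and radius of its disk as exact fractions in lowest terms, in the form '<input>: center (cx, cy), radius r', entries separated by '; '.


Below beta, radii multiply path by path; the u-disk centers shift.
input u2: applying the 1 nested substitution gives center (-1/2, 1/4), radius 1/9
input u3: applying the 2 nested substitutions gives center (-1/4, 5/18), radius 1/90
input u1: applying the 2 nested substitutions gives center (-11/36, 2/9), radius 1/81

u1: center (-11/36, 2/9), radius 1/81; u2: center (-1/2, 1/4), radius 1/9; u3: center (-1/4, 5/18), radius 1/90


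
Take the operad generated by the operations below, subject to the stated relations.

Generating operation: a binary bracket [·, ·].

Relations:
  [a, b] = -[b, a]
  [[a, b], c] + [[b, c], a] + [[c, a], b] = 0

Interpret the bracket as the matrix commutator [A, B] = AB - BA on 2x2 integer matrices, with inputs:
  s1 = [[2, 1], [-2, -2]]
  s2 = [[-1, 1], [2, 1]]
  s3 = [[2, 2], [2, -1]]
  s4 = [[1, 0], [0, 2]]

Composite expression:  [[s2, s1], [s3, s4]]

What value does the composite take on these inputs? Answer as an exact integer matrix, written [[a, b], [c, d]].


[[4, -16], [-16, -4]]

[s2, s1] = [[-4, -6], [4, 4]]
[s3, s4] = [[0, 2], [-2, 0]]
[[s2, s1], [s3, s4]] = [[4, -16], [-16, -4]]


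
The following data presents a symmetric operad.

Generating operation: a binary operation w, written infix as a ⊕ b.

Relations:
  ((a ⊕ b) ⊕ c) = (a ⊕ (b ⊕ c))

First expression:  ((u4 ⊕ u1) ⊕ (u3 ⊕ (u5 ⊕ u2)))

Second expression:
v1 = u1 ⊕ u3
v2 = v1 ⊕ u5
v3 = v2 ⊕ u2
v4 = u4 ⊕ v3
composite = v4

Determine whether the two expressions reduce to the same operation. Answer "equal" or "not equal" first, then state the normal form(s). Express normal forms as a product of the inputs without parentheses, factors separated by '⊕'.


In normal form, the first expression is u4 ⊕ u1 ⊕ u3 ⊕ u5 ⊕ u2
In normal form, the second expression is u4 ⊕ u1 ⊕ u3 ⊕ u5 ⊕ u2
Both agree, so they are equal.

equal: each reduces to u4 ⊕ u1 ⊕ u3 ⊕ u5 ⊕ u2


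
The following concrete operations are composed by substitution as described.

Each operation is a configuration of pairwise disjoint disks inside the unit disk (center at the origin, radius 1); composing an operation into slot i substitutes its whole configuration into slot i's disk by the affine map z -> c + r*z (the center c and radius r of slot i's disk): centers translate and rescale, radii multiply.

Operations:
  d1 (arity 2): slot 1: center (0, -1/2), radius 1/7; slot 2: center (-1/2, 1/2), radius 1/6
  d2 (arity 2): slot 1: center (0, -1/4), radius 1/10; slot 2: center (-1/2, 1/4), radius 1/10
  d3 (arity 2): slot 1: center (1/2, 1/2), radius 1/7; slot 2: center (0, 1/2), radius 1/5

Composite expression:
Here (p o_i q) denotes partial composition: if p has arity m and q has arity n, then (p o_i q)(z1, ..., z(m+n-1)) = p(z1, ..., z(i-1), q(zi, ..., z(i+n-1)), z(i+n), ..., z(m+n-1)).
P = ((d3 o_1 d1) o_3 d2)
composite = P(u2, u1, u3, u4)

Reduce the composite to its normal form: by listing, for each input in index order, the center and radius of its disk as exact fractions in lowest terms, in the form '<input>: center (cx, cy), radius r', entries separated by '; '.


u1: center (3/7, 4/7), radius 1/42; u2: center (1/2, 3/7), radius 1/49; u3: center (0, 9/20), radius 1/50; u4: center (-1/10, 11/20), radius 1/50

Nesting under d3 composes maps z -> c + r*z down each u-path.
for u2, the 2-step affine chain lands on center (1/2, 3/7), radius 1/49
for u1, the 2-step affine chain lands on center (3/7, 4/7), radius 1/42
for u3, the 2-step affine chain lands on center (0, 9/20), radius 1/50
for u4, the 2-step affine chain lands on center (-1/10, 11/20), radius 1/50


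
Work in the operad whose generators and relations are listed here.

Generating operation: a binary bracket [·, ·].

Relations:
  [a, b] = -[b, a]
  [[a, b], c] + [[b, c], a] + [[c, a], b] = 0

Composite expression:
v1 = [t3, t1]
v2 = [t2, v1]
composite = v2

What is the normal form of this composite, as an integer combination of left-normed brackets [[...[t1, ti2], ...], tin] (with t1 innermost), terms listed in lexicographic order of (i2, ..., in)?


[[t1, t3], t2]

Expand each bracket as ab - ba; the t1-initial words give the coefficients.
Composite bracket: [t2, [t3, t1]]
Applying ab - ba throughout gives 4 signed words (2^2 = 4).
Words beginning with t1 determine it all:
  t1t3t2 appears with sign +1, giving the term +[[t1, t3], t2]


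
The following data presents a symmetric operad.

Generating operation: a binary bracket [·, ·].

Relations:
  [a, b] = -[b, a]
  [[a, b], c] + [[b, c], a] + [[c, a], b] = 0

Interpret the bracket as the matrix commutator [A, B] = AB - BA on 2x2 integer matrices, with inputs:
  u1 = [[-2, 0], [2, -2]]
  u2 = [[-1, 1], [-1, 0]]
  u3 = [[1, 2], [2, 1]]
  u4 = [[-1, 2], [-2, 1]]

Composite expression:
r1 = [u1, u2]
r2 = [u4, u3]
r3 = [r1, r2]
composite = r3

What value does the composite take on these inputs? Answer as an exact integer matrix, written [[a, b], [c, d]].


[u1, u2] = [[-2, 0], [-2, 2]]
[u4, u3] = [[8, -4], [4, -8]]
[[u1, u2], [u4, u3]] = [[-8, 16], [-16, 8]]

[[-8, 16], [-16, 8]]


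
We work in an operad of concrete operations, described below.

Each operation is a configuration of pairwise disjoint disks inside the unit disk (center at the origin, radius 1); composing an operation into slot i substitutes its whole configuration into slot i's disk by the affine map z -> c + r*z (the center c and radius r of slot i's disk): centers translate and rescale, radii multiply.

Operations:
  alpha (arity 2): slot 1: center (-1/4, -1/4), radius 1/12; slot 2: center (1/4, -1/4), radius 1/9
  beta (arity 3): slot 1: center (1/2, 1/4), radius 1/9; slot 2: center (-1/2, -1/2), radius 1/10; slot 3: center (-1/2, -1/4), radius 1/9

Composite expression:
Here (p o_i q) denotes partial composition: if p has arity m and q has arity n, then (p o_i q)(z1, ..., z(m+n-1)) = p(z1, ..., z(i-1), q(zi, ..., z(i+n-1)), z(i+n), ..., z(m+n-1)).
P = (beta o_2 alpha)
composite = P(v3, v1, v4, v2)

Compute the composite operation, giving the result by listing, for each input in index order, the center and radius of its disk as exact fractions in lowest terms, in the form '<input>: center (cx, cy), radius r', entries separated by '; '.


v1: center (-21/40, -21/40), radius 1/120; v2: center (-1/2, -1/4), radius 1/9; v3: center (1/2, 1/4), radius 1/9; v4: center (-19/40, -21/40), radius 1/90

Each v-disk chains the slot maps above it in beta; radii multiply.
for v3, the 1-step affine chain lands on center (1/2, 1/4), radius 1/9
for v1, the 2-step affine chain lands on center (-21/40, -21/40), radius 1/120
for v4, the 2-step affine chain lands on center (-19/40, -21/40), radius 1/90
for v2, the 1-step affine chain lands on center (-1/2, -1/4), radius 1/9


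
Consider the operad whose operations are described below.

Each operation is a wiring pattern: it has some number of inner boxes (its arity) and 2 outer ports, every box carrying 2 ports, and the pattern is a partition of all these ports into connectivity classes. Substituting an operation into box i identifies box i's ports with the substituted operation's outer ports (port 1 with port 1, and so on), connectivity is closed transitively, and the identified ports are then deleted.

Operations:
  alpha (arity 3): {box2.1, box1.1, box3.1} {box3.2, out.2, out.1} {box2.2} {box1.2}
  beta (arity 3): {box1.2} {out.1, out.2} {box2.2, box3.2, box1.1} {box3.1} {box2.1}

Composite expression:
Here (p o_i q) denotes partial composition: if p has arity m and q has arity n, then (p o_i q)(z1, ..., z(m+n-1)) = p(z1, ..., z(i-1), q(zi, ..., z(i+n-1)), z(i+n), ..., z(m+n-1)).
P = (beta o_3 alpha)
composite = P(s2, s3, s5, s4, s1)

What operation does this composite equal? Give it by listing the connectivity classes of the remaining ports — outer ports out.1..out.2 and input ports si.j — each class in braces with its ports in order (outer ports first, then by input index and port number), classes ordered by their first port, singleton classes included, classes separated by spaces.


{out.1, out.2} {s1.1, s4.1, s5.1} {s1.2, s2.1, s3.2} {s2.2} {s3.1} {s4.2} {s5.2}


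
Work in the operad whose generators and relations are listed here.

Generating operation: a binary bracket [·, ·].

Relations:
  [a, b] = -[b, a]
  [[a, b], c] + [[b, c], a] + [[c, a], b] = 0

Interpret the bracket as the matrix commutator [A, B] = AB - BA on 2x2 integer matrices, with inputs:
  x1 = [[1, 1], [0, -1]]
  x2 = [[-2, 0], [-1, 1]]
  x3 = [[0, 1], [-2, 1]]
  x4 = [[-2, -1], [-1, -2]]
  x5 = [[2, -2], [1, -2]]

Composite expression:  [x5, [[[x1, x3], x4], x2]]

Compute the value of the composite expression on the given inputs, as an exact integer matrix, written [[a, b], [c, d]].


[[-40, 32], [-64, 40]]

[x1, x3] = [[-2, 3], [4, 2]]
[[x1, x3], x4] = [[1, 4], [-4, -1]]
[[[x1, x3], x4], x2] = [[-4, 12], [14, 4]]
[x5, [[[x1, x3], x4], x2]] = [[-40, 32], [-64, 40]]


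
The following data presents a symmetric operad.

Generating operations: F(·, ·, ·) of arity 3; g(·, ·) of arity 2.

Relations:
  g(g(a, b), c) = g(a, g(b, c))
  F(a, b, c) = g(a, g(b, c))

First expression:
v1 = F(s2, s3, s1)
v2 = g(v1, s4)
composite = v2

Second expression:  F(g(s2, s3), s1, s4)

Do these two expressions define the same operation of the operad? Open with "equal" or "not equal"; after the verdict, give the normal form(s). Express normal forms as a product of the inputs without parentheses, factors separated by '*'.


The first expression reduces to s2 * s3 * s1 * s4
The second expression reduces to s2 * s3 * s1 * s4
One common form — equal.

equal; both compose to s2 * s3 * s1 * s4


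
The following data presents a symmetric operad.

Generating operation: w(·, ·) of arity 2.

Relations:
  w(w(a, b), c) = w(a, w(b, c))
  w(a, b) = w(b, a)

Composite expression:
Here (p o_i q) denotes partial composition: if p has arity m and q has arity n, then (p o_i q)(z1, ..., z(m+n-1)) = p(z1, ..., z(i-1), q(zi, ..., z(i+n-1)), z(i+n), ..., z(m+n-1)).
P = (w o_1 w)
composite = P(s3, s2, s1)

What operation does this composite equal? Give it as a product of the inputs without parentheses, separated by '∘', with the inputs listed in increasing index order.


s1 ∘ s2 ∘ s3


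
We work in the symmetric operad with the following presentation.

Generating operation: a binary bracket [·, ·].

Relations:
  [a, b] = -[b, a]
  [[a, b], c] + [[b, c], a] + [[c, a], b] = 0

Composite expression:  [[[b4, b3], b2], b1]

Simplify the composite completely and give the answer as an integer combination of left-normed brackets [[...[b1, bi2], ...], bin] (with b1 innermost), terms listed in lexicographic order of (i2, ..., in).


Expand each bracket as ab - ba; the b1-initial words give the coefficients.
Composite bracket: [[[b4, b3], b2], b1]
Each bracket splits as ab - ba, giving 8 signed words (2^3 = 8).
Keep just the words that open with b1:
  b1b2b3b4 appears with sign -1, giving the term -[[[b1, b2], b3], b4]
  b1b2b4b3 appears with sign +1, giving the term +[[[b1, b2], b4], b3]
  b1b3b4b2 appears with sign +1, giving the term +[[[b1, b3], b4], b2]
  b1b4b3b2 appears with sign -1, giving the term -[[[b1, b4], b3], b2]

-[[[b1, b2], b3], b4] + [[[b1, b2], b4], b3] + [[[b1, b3], b4], b2] - [[[b1, b4], b3], b2]


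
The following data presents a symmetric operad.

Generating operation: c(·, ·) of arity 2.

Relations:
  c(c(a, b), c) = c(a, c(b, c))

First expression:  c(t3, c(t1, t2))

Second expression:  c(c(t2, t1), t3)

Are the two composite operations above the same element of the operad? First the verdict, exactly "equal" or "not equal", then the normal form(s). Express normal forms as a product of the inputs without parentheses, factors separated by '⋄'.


not equal; the first gives t3 ⋄ t1 ⋄ t2 and the second t2 ⋄ t1 ⋄ t3

The first expression reduces to t3 ⋄ t1 ⋄ t2
The second expression reduces to t2 ⋄ t1 ⋄ t3
Different reductions; not equal.


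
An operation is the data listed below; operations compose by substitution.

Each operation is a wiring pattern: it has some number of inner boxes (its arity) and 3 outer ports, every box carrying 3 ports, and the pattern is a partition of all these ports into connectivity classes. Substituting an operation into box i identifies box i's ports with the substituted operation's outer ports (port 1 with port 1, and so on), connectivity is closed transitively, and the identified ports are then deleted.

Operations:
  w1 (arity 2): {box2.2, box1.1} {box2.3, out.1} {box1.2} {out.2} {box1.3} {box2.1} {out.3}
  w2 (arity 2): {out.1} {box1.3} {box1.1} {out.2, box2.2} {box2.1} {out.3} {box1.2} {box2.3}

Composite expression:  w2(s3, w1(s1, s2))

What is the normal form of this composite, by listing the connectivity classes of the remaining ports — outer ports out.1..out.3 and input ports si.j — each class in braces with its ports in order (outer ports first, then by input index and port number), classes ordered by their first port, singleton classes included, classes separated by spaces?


Substituting into w2 glues patterns; closure does the rest.
stage w1: inputs (s1, s2), connectivity {out.1, s2.3} {out.2} {out.3} {s1.1, s2.2} {s1.2} {s1.3} {s2.1}, out.j its boundary
stage w2: inputs (s3, s1, s2), connectivity {out.1} {out.2} {out.3} {s1.1, s2.2} {s1.2} {s1.3} {s2.1} {s2.3} {s3.1} {s3.2} {s3.3}, out.j its boundary

{out.1} {out.2} {out.3} {s1.1, s2.2} {s1.2} {s1.3} {s2.1} {s2.3} {s3.1} {s3.2} {s3.3}


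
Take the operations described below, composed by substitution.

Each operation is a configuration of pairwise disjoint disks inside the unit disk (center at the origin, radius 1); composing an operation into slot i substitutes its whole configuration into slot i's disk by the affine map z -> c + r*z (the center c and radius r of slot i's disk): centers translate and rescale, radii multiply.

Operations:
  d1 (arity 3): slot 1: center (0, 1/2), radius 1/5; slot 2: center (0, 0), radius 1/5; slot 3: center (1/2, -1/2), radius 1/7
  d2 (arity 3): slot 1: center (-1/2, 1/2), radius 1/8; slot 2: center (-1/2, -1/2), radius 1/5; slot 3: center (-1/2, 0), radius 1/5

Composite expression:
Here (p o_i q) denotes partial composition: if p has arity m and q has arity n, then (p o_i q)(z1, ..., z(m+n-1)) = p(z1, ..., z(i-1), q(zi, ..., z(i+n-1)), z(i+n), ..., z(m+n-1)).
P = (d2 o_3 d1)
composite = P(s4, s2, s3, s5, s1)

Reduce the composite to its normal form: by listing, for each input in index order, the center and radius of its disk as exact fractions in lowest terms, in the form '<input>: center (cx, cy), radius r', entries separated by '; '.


Follow each s-input down from d2: c' goes to c + r*c', radius to r*r'.
input s4: applying the 1 nested substitution gives center (-1/2, 1/2), radius 1/8
input s2: applying the 1 nested substitution gives center (-1/2, -1/2), radius 1/5
input s3: applying the 2 nested substitutions gives center (-1/2, 1/10), radius 1/25
input s5: applying the 2 nested substitutions gives center (-1/2, 0), radius 1/25
input s1: applying the 2 nested substitutions gives center (-2/5, -1/10), radius 1/35

s1: center (-2/5, -1/10), radius 1/35; s2: center (-1/2, -1/2), radius 1/5; s3: center (-1/2, 1/10), radius 1/25; s4: center (-1/2, 1/2), radius 1/8; s5: center (-1/2, 0), radius 1/25


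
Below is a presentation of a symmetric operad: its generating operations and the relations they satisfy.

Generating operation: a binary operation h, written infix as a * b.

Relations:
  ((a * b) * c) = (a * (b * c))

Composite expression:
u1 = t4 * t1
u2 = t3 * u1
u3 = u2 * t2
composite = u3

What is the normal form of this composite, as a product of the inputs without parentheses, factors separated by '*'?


t3 * t4 * t1 * t2

Key point: h is associative — brackets drop, the t-order remains.
(t4 * t1) unparenthesizes to t4 * t1
(t3 * (t4 * t1)) unparenthesizes to t3 * t4 * t1
((t3 * (t4 * t1)) * t2) unparenthesizes to t3 * t4 * t1 * t2


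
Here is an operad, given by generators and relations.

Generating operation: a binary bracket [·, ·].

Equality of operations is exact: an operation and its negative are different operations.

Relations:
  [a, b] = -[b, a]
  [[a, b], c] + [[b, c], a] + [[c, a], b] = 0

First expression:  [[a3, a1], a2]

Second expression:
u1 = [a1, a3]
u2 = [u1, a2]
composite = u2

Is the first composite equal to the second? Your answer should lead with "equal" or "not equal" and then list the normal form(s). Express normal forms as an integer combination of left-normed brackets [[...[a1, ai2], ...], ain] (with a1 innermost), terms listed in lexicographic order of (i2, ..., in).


not equal; first: -[[a1, a3], a2]; second: [[a1, a3], a2]

Normal form of the first expression: -[[a1, a3], a2]
Normal form of the second expression: [[a1, a3], a2]
No match — not equal.


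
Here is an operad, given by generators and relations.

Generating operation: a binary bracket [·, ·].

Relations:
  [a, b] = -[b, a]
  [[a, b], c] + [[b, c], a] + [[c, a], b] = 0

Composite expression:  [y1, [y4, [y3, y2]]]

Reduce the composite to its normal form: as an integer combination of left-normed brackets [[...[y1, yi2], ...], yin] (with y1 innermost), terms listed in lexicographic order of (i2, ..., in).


[[[y1, y2], y3], y4] - [[[y1, y3], y2], y4] - [[[y1, y4], y2], y3] + [[[y1, y4], y3], y2]


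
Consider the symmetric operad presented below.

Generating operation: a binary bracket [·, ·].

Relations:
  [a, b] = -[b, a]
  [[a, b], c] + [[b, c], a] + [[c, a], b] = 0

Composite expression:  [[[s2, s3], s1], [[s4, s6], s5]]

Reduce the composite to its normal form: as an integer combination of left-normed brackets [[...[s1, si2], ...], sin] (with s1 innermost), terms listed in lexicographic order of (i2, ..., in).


-[[[[[s1, s2], s3], s4], s6], s5] + [[[[[s1, s2], s3], s5], s4], s6] - [[[[[s1, s2], s3], s5], s6], s4] + [[[[[s1, s2], s3], s6], s4], s5] + [[[[[s1, s3], s2], s4], s6], s5] - [[[[[s1, s3], s2], s5], s4], s6] + [[[[[s1, s3], s2], s5], s6], s4] - [[[[[s1, s3], s2], s6], s4], s5]

In the tensor algebra, words opening s1 carry the s1-anchored form.
Composite bracket: [[[s2, s3], s1], [[s4, s6], s5]]
The bracket unfolds into 32 signed words via [a, b] = ab - ba (2^5 = 32).
Coefficients come from the s1-initial words:
  sign of s1s2s3s4s6s5 is -1, so it contributes -[[[[[s1, s2], s3], s4], s6], s5]
  sign of s1s2s3s5s4s6 is +1, so it contributes +[[[[[s1, s2], s3], s5], s4], s6]
  sign of s1s2s3s5s6s4 is -1, so it contributes -[[[[[s1, s2], s3], s5], s6], s4]
  sign of s1s2s3s6s4s5 is +1, so it contributes +[[[[[s1, s2], s3], s6], s4], s5]
  sign of s1s3s2s4s6s5 is +1, so it contributes +[[[[[s1, s3], s2], s4], s6], s5]
  sign of s1s3s2s5s4s6 is -1, so it contributes -[[[[[s1, s3], s2], s5], s4], s6]
  sign of s1s3s2s5s6s4 is +1, so it contributes +[[[[[s1, s3], s2], s5], s6], s4]
  sign of s1s3s2s6s4s5 is -1, so it contributes -[[[[[s1, s3], s2], s6], s4], s5]


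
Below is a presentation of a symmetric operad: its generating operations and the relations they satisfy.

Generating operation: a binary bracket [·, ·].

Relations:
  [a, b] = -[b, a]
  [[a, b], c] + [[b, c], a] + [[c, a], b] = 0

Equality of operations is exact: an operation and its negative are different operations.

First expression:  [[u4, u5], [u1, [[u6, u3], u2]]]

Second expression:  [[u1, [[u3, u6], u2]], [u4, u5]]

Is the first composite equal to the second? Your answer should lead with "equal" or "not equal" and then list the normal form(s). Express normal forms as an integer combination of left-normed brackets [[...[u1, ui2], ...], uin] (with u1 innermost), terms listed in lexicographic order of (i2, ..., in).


equal; both compose to -[[[[[u1, u2], u3], u6], u4], u5] + [[[[[u1, u2], u3], u6], u5], u4] + [[[[[u1, u2], u6], u3], u4], u5] - [[[[[u1, u2], u6], u3], u5], u4] + [[[[[u1, u3], u6], u2], u4], u5] - [[[[[u1, u3], u6], u2], u5], u4] - [[[[[u1, u6], u3], u2], u4], u5] + [[[[[u1, u6], u3], u2], u5], u4]

The first expression, normalized: -[[[[[u1, u2], u3], u6], u4], u5] + [[[[[u1, u2], u3], u6], u5], u4] + [[[[[u1, u2], u6], u3], u4], u5] - [[[[[u1, u2], u6], u3], u5], u4] + [[[[[u1, u3], u6], u2], u4], u5] - [[[[[u1, u3], u6], u2], u5], u4] - [[[[[u1, u6], u3], u2], u4], u5] + [[[[[u1, u6], u3], u2], u5], u4]
The second expression, normalized: -[[[[[u1, u2], u3], u6], u4], u5] + [[[[[u1, u2], u3], u6], u5], u4] + [[[[[u1, u2], u6], u3], u4], u5] - [[[[[u1, u2], u6], u3], u5], u4] + [[[[[u1, u3], u6], u2], u4], u5] - [[[[[u1, u3], u6], u2], u5], u4] - [[[[[u1, u6], u3], u2], u4], u5] + [[[[[u1, u6], u3], u2], u5], u4]
One common form — equal.


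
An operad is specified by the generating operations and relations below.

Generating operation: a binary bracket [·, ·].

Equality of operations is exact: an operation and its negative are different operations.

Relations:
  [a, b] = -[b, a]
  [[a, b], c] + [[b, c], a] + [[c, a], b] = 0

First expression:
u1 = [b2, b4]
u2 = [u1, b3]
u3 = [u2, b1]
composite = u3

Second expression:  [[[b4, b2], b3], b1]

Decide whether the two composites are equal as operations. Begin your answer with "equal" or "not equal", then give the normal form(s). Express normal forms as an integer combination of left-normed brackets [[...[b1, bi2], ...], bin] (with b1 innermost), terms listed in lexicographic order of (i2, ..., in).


not equal; the first gives -[[[b1, b2], b4], b3] + [[[b1, b3], b2], b4] - [[[b1, b3], b4], b2] + [[[b1, b4], b2], b3] and the second [[[b1, b2], b4], b3] - [[[b1, b3], b2], b4] + [[[b1, b3], b4], b2] - [[[b1, b4], b2], b3]

The first composite normalizes to -[[[b1, b2], b4], b3] + [[[b1, b3], b2], b4] - [[[b1, b3], b4], b2] + [[[b1, b4], b2], b3]
The second composite normalizes to [[[b1, b2], b4], b3] - [[[b1, b3], b2], b4] + [[[b1, b3], b4], b2] - [[[b1, b4], b2], b3]
Different reductions; not equal.


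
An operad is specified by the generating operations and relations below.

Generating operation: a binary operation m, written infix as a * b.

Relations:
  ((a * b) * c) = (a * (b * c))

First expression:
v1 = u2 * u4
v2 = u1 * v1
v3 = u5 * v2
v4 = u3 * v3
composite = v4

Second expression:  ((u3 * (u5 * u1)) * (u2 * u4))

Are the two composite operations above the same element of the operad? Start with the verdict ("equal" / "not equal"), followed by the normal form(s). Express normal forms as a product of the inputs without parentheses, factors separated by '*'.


The first expression, normalized: u3 * u5 * u1 * u2 * u4
The second expression, normalized: u3 * u5 * u1 * u2 * u4
Same normal form: equal.

equal; both compose to u3 * u5 * u1 * u2 * u4


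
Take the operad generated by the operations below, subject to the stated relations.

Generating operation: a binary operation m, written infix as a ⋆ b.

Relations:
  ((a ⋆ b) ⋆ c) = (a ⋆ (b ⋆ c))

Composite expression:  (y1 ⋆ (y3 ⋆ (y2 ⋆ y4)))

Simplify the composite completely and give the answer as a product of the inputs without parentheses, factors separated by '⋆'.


Key point: m is associative — brackets drop, the y-order remains.
(y2 ⋆ y4) linearizes to y2 ⋆ y4
(y3 ⋆ (y2 ⋆ y4)) linearizes to y3 ⋆ y2 ⋆ y4
(y1 ⋆ (y3 ⋆ (y2 ⋆ y4))) linearizes to y1 ⋆ y3 ⋆ y2 ⋆ y4

y1 ⋆ y3 ⋆ y2 ⋆ y4


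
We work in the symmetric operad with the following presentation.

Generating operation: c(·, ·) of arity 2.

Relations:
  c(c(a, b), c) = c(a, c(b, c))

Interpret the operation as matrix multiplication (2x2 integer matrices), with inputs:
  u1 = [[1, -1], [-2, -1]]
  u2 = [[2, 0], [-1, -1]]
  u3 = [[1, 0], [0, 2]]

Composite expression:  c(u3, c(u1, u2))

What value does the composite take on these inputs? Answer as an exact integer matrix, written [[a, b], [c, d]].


c(u1, u2) = [[3, 1], [-3, 1]]
c(u3, c(u1, u2)) = [[3, 1], [-6, 2]]

[[3, 1], [-6, 2]]
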